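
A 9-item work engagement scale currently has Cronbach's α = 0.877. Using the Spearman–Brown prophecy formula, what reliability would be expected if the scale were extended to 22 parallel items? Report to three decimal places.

Length factor m = 22/9 = 2.4444
α' = m·α / (1 + (m−1)·α)
   = 22/9 × 0.877 / (1 + (22/9 − 1) × 0.877)
   = 2.1438 / 2.2668 = 0.946

predicted reliability = 0.946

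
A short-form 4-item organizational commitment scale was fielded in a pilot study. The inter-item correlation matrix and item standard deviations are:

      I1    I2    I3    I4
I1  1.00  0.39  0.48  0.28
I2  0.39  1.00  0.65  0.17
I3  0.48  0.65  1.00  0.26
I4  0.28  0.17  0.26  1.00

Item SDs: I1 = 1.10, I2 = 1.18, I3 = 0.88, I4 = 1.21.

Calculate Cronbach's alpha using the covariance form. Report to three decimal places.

Σσ²ᵢ = 1.10² + 1.18² + 0.88² + 1.21² = 4.8409
Covariances σ_ij = r_ij · s_i · s_j:
  σ(I1,I2) = 0.39 × 1.10 × 1.18 = 0.5062
  σ(I1,I3) = 0.48 × 1.10 × 0.88 = 0.4646
  σ(I1,I4) = 0.28 × 1.10 × 1.21 = 0.3727
  σ(I2,I3) = 0.65 × 1.18 × 0.88 = 0.6750
  σ(I2,I4) = 0.17 × 1.18 × 1.21 = 0.2427
  σ(I3,I4) = 0.26 × 0.88 × 1.21 = 0.2768
σ²_T = Σσ²ᵢ + 2·Σσ_ij = 4.8409 + 2 × 2.5380 = 9.9169
α = (4/3)·(1 − 4.8409/9.9169) = 0.682

α = 0.682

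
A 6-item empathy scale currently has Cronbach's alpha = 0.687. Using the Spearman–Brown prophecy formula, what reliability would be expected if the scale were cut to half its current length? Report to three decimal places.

predicted reliability = 0.523

Length factor m = 1/2
α' = m·α / (1 − (1−m)·α)
   = 1/2 × 0.687 / (1 − (1 − 1/2) × 0.687)
   = 0.3435 / 0.6565 = 0.523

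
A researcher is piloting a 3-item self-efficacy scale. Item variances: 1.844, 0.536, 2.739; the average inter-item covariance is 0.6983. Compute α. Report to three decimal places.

α = 0.675

sum of item variances = 1.844 + 0.536 + 2.739 = 5.119
Sum of the 3 distinct covariances = 3 × 0.6983 = 2.0949
σ²_total = sum of item variances + 2·Σcov = 5.119 + 2 × 2.0949 = 9.3088
α = (3/2)·(1 − 5.119/9.3088) = 0.675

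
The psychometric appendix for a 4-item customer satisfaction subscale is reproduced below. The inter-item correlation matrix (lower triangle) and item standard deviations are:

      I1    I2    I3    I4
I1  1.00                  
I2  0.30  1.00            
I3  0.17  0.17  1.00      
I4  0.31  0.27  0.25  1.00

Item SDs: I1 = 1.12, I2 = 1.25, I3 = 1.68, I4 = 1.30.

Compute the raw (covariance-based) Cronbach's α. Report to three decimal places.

α = 0.545

Σσ²ᵢ = 1.12² + 1.25² + 1.68² + 1.30² = 7.3293
Covariances σ_ij = r_ij · s_i · s_j:
  σ(I1,I2) = 0.30 × 1.12 × 1.25 = 0.4200
  σ(I1,I3) = 0.17 × 1.12 × 1.68 = 0.3199
  σ(I1,I4) = 0.31 × 1.12 × 1.30 = 0.4514
  σ(I2,I3) = 0.17 × 1.25 × 1.68 = 0.3570
  σ(I2,I4) = 0.27 × 1.25 × 1.30 = 0.4388
  σ(I3,I4) = 0.25 × 1.68 × 1.30 = 0.5460
σ²_T = Σσ²ᵢ + 2·Σσ_ij = 7.3293 + 2 × 2.5331 = 12.3955
α = (4/3)·(1 − 7.3293/12.3955) = 0.545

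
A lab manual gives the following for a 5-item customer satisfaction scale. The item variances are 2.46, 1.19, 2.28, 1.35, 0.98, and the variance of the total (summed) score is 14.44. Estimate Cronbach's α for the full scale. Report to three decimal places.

α = 0.535

Σσᵢ² = 2.46 + 1.19 + 2.28 + 1.35 + 0.98 = 8.26
α = (k/(k−1))·(1 − Σσᵢ²/Var(T)) = (5/4)·(1 − 8.26/14.44) = 0.535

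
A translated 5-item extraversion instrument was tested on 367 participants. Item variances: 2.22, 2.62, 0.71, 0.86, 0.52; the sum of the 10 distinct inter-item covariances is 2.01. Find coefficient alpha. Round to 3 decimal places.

Σσᵢ² = 2.22 + 2.62 + 0.71 + 0.86 + 0.52 = 6.93
Sum of distinct covariances = 2.01
total variance = Σσᵢ² + 2·Σcov = 6.93 + 2 × 2.01 = 10.95
α = (5/4)·(1 − 6.93/10.95) = 0.459

coefficient alpha = 0.459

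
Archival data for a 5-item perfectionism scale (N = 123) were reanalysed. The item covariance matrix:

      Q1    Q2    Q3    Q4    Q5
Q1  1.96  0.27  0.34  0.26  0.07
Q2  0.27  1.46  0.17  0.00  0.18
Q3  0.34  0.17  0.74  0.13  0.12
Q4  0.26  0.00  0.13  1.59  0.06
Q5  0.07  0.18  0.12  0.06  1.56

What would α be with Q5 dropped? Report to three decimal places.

Remaining items: Q1, Q2, Q3, Q4 (k = 4).
Σσ²ᵢ = 1.96 + 1.46 + 0.74 + 1.59 = 5.75
total variance = 5.75 + 2 × 1.17 = 8.09
α (item deleted) = (4/3)·(1 − 5.75/8.09) = 0.386

α = 0.386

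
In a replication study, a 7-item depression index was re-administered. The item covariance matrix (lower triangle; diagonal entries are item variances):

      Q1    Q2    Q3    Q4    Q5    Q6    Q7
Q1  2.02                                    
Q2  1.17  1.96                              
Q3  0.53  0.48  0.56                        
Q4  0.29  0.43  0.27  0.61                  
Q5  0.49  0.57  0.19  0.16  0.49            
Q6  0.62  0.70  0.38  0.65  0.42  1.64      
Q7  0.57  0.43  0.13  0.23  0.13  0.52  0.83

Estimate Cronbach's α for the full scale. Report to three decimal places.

ΣVar(i) = 2.02 + 1.96 + 0.56 + 0.61 + 0.49 + 1.64 + 0.83 = 8.11
Sum of off-diagonal covariances = 9.36
σ²_total = 8.11 + 2 × 9.36 = 26.83
α = (k/(k−1))·(1 − ΣVar(i)/σ²_total) = (7/6)·(1 − 8.11/26.83) = 0.814

Cronbach's α = 0.814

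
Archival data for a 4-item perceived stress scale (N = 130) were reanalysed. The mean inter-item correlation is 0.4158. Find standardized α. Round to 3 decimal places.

Standardized α = k·r̄ / (1 + (k−1)·r̄) = 4 × 0.4158 / (1 + 3 × 0.4158)
  = 1.6632 / 2.2474 = 0.740

standardized α = 0.740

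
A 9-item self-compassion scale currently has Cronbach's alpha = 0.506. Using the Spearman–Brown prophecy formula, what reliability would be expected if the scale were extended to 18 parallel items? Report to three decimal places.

Length factor m = 18/9 = 2.0000
α' = m·α / (1 + (m−1)·α)
   = 18/9 × 0.506 / (1 + (18/9 − 1) × 0.506)
   = 1.0120 / 1.5060 = 0.672

predicted reliability = 0.672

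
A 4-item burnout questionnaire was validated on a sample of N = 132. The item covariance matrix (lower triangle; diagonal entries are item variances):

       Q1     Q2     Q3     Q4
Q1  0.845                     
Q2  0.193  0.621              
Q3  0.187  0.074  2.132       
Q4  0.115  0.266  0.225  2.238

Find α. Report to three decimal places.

α = 0.355

Σσ²ᵢ = 0.845 + 0.621 + 2.132 + 2.238 = 5.836
Σ_{i<j} σ_ij = 1.060
total variance = 5.836 + 2 × 1.060 = 7.956
α = (k/(k−1))·(1 − Σσ²ᵢ/total variance) = (4/3)·(1 − 5.836/7.956) = 0.355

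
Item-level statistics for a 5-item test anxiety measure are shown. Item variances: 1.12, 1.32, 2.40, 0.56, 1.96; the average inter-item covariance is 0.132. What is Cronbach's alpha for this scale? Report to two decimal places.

Cronbach's alpha = 0.33

Σσ²ᵢ = 1.12 + 1.32 + 2.40 + 0.56 + 1.96 = 7.36
Sum of the 10 distinct covariances = 10 × 0.132 = 1.320
Var(T) = Σσ²ᵢ + 2·Σcov = 7.36 + 2 × 1.320 = 10.000
α = (5/4)·(1 − 7.36/10.000) = 0.33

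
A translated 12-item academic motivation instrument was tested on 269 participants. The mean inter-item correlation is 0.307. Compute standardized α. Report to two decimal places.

Standardized α = k·r̄ / (1 + (k−1)·r̄) = 12 × 0.307 / (1 + 11 × 0.307)
  = 3.6840 / 4.3770 = 0.84

standardized α = 0.84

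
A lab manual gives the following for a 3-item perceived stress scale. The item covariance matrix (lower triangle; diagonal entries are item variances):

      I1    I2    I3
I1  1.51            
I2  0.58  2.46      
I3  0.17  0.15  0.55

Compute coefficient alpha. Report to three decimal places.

α = 0.427

Σσ²ᵢ = 1.51 + 2.46 + 0.55 = 4.52
Sum of the distinct covariances = 0.90
σ²_total = 4.52 + 2 × 0.90 = 6.32
α = (k/(k−1))·(1 − Σσ²ᵢ/σ²_total) = (3/2)·(1 − 4.52/6.32) = 0.427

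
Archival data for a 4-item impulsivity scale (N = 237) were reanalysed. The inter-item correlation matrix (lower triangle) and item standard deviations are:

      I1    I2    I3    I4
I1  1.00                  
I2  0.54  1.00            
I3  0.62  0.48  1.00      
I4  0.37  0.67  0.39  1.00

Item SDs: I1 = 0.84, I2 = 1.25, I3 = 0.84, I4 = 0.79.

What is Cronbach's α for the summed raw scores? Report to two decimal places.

Cronbach's α = 0.80

Σσ²ᵢ = 0.84² + 1.25² + 0.84² + 0.79² = 3.5978
Covariances σ_ij = r_ij · s_i · s_j:
  σ(I1,I2) = 0.54 × 0.84 × 1.25 = 0.5670
  σ(I1,I3) = 0.62 × 0.84 × 0.84 = 0.4375
  σ(I1,I4) = 0.37 × 0.84 × 0.79 = 0.2455
  σ(I2,I3) = 0.48 × 1.25 × 0.84 = 0.5040
  σ(I2,I4) = 0.67 × 1.25 × 0.79 = 0.6616
  σ(I3,I4) = 0.39 × 0.84 × 0.79 = 0.2588
σ²_T = Σσ²ᵢ + 2·Σσ_ij = 3.5978 + 2 × 2.6744 = 8.9466
α = (4/3)·(1 − 3.5978/8.9466) = 0.80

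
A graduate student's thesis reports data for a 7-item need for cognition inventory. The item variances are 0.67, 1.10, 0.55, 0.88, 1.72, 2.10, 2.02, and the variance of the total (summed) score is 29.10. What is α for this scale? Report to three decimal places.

sum of item variances = 0.67 + 1.10 + 0.55 + 0.88 + 1.72 + 2.10 + 2.02 = 9.04
α = (k/(k−1))·(1 − sum of item variances/Var(T)) = (7/6)·(1 − 9.04/29.10) = 0.804

α = 0.804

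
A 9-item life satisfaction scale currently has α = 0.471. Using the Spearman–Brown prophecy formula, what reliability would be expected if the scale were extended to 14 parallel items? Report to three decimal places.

Length factor m = 14/9 = 1.5556
α' = m·α / (1 + (m−1)·α)
   = 14/9 × 0.471 / (1 + (14/9 − 1) × 0.471)
   = 0.7327 / 1.2617 = 0.581

predicted reliability = 0.581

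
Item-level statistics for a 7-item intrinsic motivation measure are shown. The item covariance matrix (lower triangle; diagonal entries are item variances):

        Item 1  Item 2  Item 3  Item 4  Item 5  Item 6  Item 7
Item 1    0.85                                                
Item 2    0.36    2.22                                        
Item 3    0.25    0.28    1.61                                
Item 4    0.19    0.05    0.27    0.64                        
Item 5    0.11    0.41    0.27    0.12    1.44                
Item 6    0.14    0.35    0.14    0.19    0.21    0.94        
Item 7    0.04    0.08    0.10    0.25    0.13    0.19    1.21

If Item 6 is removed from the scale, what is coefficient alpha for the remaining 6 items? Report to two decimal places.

coefficient alpha = 0.51

Remaining items: Item 1, Item 2, Item 3, Item 4, Item 5, Item 7 (k = 6).
sum of item variances = 0.85 + 2.22 + 1.61 + 0.64 + 1.44 + 1.21 = 7.97
total variance = 7.97 + 2 × 2.91 = 13.79
α (item deleted) = (6/5)·(1 − 7.97/13.79) = 0.51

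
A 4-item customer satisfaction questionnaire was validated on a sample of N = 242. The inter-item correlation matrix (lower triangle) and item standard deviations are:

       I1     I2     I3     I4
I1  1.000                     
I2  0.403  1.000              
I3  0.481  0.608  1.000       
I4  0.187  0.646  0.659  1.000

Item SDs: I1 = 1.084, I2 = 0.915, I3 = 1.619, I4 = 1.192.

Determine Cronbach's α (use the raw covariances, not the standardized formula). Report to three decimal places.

α = 0.787

Σσ²ᵢ = 1.084² + 0.915² + 1.619² + 1.192² = 6.0543
Covariances σ_ij = r_ij · s_i · s_j:
  σ(I1,I2) = 0.403 × 1.084 × 0.915 = 0.3997
  σ(I1,I3) = 0.481 × 1.084 × 1.619 = 0.8442
  σ(I1,I4) = 0.187 × 1.084 × 1.192 = 0.2416
  σ(I2,I3) = 0.608 × 0.915 × 1.619 = 0.9007
  σ(I2,I4) = 0.646 × 0.915 × 1.192 = 0.7046
  σ(I3,I4) = 0.659 × 1.619 × 1.192 = 1.2718
σ²_T = Σσ²ᵢ + 2·Σσ_ij = 6.0543 + 2 × 4.3626 = 14.7795
α = (4/3)·(1 − 6.0543/14.7795) = 0.787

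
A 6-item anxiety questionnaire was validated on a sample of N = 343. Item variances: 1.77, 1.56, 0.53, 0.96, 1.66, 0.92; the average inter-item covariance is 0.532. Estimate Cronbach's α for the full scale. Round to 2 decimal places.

α = 0.82

Σσᵢ² = 1.77 + 1.56 + 0.53 + 0.96 + 1.66 + 0.92 = 7.40
Sum of the 15 distinct covariances = 15 × 0.532 = 7.980
σ²_total = Σσᵢ² + 2·Σcov = 7.40 + 2 × 7.980 = 23.360
α = (6/5)·(1 − 7.40/23.360) = 0.82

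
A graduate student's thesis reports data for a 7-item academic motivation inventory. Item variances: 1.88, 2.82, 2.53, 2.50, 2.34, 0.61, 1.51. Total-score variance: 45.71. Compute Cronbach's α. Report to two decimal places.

Σσᵢ² = 1.88 + 2.82 + 2.53 + 2.50 + 2.34 + 0.61 + 1.51 = 14.19
α = (k/(k−1))·(1 − Σσᵢ²/σ²_T) = (7/6)·(1 − 14.19/45.71) = 0.80

α = 0.80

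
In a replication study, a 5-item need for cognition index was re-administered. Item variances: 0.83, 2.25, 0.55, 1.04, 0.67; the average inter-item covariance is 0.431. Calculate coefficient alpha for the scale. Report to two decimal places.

coefficient alpha = 0.77

Σσᵢ² = 0.83 + 2.25 + 0.55 + 1.04 + 0.67 = 5.34
Sum of the 10 distinct covariances = 10 × 0.431 = 4.310
total variance = Σσᵢ² + 2·Σcov = 5.34 + 2 × 4.310 = 13.960
α = (5/4)·(1 − 5.34/13.960) = 0.77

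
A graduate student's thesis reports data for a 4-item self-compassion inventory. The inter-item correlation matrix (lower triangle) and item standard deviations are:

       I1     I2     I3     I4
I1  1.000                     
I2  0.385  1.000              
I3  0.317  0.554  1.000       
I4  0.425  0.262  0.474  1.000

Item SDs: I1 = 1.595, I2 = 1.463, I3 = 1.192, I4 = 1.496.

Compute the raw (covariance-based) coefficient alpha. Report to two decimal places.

coefficient alpha = 0.72

Σσ²ᵢ = 1.595² + 1.463² + 1.192² + 1.496² = 8.3433
Covariances σ_ij = r_ij · s_i · s_j:
  σ(I1,I2) = 0.385 × 1.595 × 1.463 = 0.8984
  σ(I1,I3) = 0.317 × 1.595 × 1.192 = 0.6027
  σ(I1,I4) = 0.425 × 1.595 × 1.496 = 1.0141
  σ(I2,I3) = 0.554 × 1.463 × 1.192 = 0.9661
  σ(I2,I4) = 0.262 × 1.463 × 1.496 = 0.5734
  σ(I3,I4) = 0.474 × 1.192 × 1.496 = 0.8453
σ²_T = Σσ²ᵢ + 2·Σσ_ij = 8.3433 + 2 × 4.9000 = 18.1433
α = (4/3)·(1 − 8.3433/18.1433) = 0.72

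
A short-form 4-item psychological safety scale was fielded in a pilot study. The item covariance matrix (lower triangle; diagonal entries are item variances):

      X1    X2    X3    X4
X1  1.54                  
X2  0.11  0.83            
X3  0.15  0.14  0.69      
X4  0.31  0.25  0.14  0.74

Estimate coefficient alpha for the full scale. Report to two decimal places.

ΣVar(i) = 1.54 + 0.83 + 0.69 + 0.74 = 3.80
Σ_{i<j} σ_ij = 1.10
σ²_T = 3.80 + 2 × 1.10 = 6.00
α = (k/(k−1))·(1 − ΣVar(i)/σ²_T) = (4/3)·(1 − 3.80/6.00) = 0.49

coefficient alpha = 0.49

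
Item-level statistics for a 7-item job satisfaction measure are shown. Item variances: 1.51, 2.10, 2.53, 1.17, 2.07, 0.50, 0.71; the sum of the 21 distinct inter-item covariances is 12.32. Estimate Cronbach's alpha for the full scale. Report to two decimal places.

α = 0.82

Σσᵢ² = 1.51 + 2.10 + 2.53 + 1.17 + 2.07 + 0.50 + 0.71 = 10.59
Sum of distinct covariances = 12.32
Var(T) = Σσᵢ² + 2·Σcov = 10.59 + 2 × 12.32 = 35.23
α = (7/6)·(1 − 10.59/35.23) = 0.82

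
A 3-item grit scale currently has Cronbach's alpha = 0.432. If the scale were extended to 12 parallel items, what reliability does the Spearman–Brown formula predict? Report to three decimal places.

predicted reliability = 0.753

Length factor m = 12/3 = 4.0000
α' = m·α / (1 + (m−1)·α)
   = 12/3 × 0.432 / (1 + (12/3 − 1) × 0.432)
   = 1.7280 / 2.2960 = 0.753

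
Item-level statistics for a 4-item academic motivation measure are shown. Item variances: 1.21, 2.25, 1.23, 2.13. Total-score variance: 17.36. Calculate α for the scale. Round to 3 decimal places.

α = 0.810

ΣVar(i) = 1.21 + 2.25 + 1.23 + 2.13 = 6.82
α = (k/(k−1))·(1 − ΣVar(i)/σ²_T) = (4/3)·(1 − 6.82/17.36) = 0.810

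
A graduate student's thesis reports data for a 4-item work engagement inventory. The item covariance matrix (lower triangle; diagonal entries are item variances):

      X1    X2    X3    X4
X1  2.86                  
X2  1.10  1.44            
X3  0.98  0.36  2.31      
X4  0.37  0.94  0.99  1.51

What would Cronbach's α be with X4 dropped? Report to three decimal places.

Cronbach's α = 0.637

Remaining items: X1, X2, X3 (k = 3).
Σσᵢ² = 2.86 + 1.44 + 2.31 = 6.61
Var(T) = 6.61 + 2 × 2.44 = 11.49
α (item deleted) = (3/2)·(1 − 6.61/11.49) = 0.637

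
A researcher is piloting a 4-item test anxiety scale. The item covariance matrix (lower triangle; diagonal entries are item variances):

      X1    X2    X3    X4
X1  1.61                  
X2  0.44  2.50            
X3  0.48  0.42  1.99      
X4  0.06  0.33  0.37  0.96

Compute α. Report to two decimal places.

ΣVar(i) = 1.61 + 2.50 + 1.99 + 0.96 = 7.06
Sum of off-diagonal covariances = 2.10
σ²_T = 7.06 + 2 × 2.10 = 11.26
α = (k/(k−1))·(1 − ΣVar(i)/σ²_T) = (4/3)·(1 − 7.06/11.26) = 0.50

α = 0.50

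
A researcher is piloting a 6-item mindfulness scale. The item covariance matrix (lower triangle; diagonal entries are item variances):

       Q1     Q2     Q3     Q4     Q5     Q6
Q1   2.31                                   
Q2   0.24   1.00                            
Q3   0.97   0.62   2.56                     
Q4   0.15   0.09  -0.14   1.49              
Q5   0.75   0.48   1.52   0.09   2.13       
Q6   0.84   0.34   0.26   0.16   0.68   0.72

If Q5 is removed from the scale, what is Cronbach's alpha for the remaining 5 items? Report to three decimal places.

Cronbach's alpha = 0.583

Remaining items: Q1, Q2, Q3, Q4, Q6 (k = 5).
sum of item variances = 2.31 + 1.00 + 2.56 + 1.49 + 0.72 = 8.08
σ²_total = 8.08 + 2 × 3.53 = 15.14
α (item deleted) = (5/4)·(1 − 8.08/15.14) = 0.583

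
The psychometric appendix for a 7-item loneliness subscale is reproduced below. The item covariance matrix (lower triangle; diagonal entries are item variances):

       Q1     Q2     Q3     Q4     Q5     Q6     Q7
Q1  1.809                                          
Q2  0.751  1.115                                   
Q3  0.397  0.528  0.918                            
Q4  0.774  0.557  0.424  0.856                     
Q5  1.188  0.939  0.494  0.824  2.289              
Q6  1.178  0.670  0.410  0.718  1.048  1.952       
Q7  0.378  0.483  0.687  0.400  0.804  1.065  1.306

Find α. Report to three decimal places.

Σσ²ᵢ = 1.809 + 1.115 + 0.918 + 0.856 + 2.289 + 1.952 + 1.306 = 10.245
Sum of off-diagonal covariances = 14.717
σ²_total = 10.245 + 2 × 14.717 = 39.679
α = (k/(k−1))·(1 − Σσ²ᵢ/σ²_total) = (7/6)·(1 − 10.245/39.679) = 0.865

α = 0.865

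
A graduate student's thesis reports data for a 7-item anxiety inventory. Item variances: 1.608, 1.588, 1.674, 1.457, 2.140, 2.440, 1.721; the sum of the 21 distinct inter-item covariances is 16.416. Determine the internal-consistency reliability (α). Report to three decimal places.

Σσ²ᵢ = 1.608 + 1.588 + 1.674 + 1.457 + 2.140 + 2.440 + 1.721 = 12.628
Sum of distinct covariances = 16.416
total variance = Σσ²ᵢ + 2·Σcov = 12.628 + 2 × 16.416 = 45.460
α = (7/6)·(1 − 12.628/45.460) = 0.843

α = 0.843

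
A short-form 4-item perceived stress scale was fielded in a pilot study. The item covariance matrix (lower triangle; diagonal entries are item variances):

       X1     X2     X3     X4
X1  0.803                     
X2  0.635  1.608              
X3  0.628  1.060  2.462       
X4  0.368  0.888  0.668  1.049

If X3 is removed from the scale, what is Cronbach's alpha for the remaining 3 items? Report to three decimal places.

Remaining items: X1, X2, X4 (k = 3).
sum of item variances = 0.803 + 1.608 + 1.049 = 3.460
Var(T) = 3.460 + 2 × 1.891 = 7.242
α (item deleted) = (3/2)·(1 − 3.460/7.242) = 0.783

α = 0.783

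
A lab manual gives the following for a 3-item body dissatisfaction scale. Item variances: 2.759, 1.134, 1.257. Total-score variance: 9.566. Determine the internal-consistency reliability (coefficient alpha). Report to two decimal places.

sum of item variances = 2.759 + 1.134 + 1.257 = 5.150
α = (k/(k−1))·(1 − sum of item variances/total variance) = (3/2)·(1 − 5.150/9.566) = 0.69

α = 0.69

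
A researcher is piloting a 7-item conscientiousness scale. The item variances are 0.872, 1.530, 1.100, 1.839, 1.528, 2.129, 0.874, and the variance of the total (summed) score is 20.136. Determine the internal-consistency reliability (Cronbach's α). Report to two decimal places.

sum of item variances = 0.872 + 1.530 + 1.100 + 1.839 + 1.528 + 2.129 + 0.874 = 9.872
α = (k/(k−1))·(1 − sum of item variances/Var(T)) = (7/6)·(1 − 9.872/20.136) = 0.59

Cronbach's α = 0.59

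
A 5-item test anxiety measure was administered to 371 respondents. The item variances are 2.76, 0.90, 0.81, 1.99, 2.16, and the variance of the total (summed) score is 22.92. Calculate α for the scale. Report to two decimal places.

sum of item variances = 2.76 + 0.90 + 0.81 + 1.99 + 2.16 = 8.62
α = (k/(k−1))·(1 − sum of item variances/σ²_total) = (5/4)·(1 − 8.62/22.92) = 0.78

α = 0.78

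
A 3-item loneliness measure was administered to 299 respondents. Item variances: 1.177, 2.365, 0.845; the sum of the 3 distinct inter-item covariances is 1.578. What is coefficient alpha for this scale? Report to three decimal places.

ΣVar(i) = 1.177 + 2.365 + 0.845 = 4.387
Sum of distinct covariances = 1.578
σ²_T = ΣVar(i) + 2·Σcov = 4.387 + 2 × 1.578 = 7.543
α = (3/2)·(1 − 4.387/7.543) = 0.628

α = 0.628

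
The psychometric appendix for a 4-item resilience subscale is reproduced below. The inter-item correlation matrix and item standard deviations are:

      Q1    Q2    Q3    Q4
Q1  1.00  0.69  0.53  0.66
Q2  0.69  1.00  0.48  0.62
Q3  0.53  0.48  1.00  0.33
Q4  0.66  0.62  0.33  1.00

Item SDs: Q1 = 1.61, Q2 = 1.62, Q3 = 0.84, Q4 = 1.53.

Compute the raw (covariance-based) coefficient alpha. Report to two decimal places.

Σσ²ᵢ = 1.61² + 1.62² + 0.84² + 1.53² = 8.2630
Covariances σ_ij = r_ij · s_i · s_j:
  σ(Q1,Q2) = 0.69 × 1.61 × 1.62 = 1.7997
  σ(Q1,Q3) = 0.53 × 1.61 × 0.84 = 0.7168
  σ(Q1,Q4) = 0.66 × 1.61 × 1.53 = 1.6258
  σ(Q2,Q3) = 0.48 × 1.62 × 0.84 = 0.6532
  σ(Q2,Q4) = 0.62 × 1.62 × 1.53 = 1.5367
  σ(Q3,Q4) = 0.33 × 0.84 × 1.53 = 0.4241
σ²_T = Σσ²ᵢ + 2·Σσ_ij = 8.2630 + 2 × 6.7563 = 21.7756
α = (4/3)·(1 − 8.2630/21.7756) = 0.83

coefficient alpha = 0.83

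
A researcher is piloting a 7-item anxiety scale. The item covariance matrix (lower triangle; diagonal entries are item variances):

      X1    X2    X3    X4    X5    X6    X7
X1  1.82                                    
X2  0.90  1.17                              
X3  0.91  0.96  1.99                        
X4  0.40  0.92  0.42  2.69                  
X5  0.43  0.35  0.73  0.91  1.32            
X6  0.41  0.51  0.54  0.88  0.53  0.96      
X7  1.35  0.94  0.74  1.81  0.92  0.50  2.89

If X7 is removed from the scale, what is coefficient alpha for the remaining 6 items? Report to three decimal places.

α = 0.796

Remaining items: X1, X2, X3, X4, X5, X6 (k = 6).
Σσ²ᵢ = 1.82 + 1.17 + 1.99 + 2.69 + 1.32 + 0.96 = 9.95
σ²_T = 9.95 + 2 × 9.80 = 29.55
α (item deleted) = (6/5)·(1 − 9.95/29.55) = 0.796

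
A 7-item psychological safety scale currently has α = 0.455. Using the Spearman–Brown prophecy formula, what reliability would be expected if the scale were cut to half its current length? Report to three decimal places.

Length factor m = 1/2
α' = m·α / (1 − (1−m)·α)
   = 1/2 × 0.455 / (1 − (1 − 1/2) × 0.455)
   = 0.2275 / 0.7725 = 0.294

predicted reliability = 0.294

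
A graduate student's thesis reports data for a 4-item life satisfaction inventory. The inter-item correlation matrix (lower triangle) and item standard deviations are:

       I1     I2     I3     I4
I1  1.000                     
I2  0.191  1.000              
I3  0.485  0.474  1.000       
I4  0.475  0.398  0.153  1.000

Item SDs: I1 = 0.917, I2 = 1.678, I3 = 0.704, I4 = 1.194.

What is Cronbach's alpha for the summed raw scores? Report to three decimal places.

Σσ²ᵢ = 0.917² + 1.678² + 0.704² + 1.194² = 5.5778
Covariances σ_ij = r_ij · s_i · s_j:
  σ(I1,I2) = 0.191 × 0.917 × 1.678 = 0.2939
  σ(I1,I3) = 0.485 × 0.917 × 0.704 = 0.3131
  σ(I1,I4) = 0.475 × 0.917 × 1.194 = 0.5201
  σ(I2,I3) = 0.474 × 1.678 × 0.704 = 0.5599
  σ(I2,I4) = 0.398 × 1.678 × 1.194 = 0.7974
  σ(I3,I4) = 0.153 × 0.704 × 1.194 = 0.1286
σ²_T = Σσ²ᵢ + 2·Σσ_ij = 5.5778 + 2 × 2.6130 = 10.8038
α = (4/3)·(1 − 5.5778/10.8038) = 0.645

Cronbach's alpha = 0.645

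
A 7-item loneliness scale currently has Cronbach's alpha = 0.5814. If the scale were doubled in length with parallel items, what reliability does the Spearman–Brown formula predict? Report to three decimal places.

predicted reliability = 0.735

Length factor m = 2
α' = m·α / (1 + (m−1)·α)
   = 2 × 0.5814 / (1 + (2 − 1) × 0.5814)
   = 1.1628 / 1.5814 = 0.735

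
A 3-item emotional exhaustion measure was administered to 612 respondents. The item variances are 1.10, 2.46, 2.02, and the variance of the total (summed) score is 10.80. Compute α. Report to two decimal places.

sum of item variances = 1.10 + 2.46 + 2.02 = 5.58
α = (k/(k−1))·(1 − sum of item variances/total variance) = (3/2)·(1 − 5.58/10.80) = 0.73

α = 0.73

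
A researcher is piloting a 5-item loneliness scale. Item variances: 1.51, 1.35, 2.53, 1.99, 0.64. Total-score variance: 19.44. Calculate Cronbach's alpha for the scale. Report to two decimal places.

Σσ²ᵢ = 1.51 + 1.35 + 2.53 + 1.99 + 0.64 = 8.02
α = (k/(k−1))·(1 − Σσ²ᵢ/total variance) = (5/4)·(1 − 8.02/19.44) = 0.73

α = 0.73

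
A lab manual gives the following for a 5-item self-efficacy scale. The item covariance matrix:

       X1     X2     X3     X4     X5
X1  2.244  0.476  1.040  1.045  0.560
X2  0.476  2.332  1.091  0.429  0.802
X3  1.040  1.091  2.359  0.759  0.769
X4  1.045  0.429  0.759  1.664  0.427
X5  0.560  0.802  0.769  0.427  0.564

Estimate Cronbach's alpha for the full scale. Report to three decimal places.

Σσᵢ² = 2.244 + 2.332 + 2.359 + 1.664 + 0.564 = 9.163
Sum of the distinct covariances = 7.398
σ²_total = 9.163 + 2 × 7.398 = 23.959
α = (k/(k−1))·(1 − Σσᵢ²/σ²_total) = (5/4)·(1 − 9.163/23.959) = 0.772

α = 0.772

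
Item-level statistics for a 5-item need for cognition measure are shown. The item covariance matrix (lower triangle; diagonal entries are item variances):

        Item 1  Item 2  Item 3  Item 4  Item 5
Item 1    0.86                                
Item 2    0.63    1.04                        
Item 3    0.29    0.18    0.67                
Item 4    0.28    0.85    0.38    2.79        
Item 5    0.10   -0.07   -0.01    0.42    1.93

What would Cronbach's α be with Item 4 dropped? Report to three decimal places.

Cronbach's α = 0.443

Remaining items: Item 1, Item 2, Item 3, Item 5 (k = 4).
Σσ²ᵢ = 0.86 + 1.04 + 0.67 + 1.93 = 4.50
σ²_total = 4.50 + 2 × 1.12 = 6.74
α (item deleted) = (4/3)·(1 − 4.50/6.74) = 0.443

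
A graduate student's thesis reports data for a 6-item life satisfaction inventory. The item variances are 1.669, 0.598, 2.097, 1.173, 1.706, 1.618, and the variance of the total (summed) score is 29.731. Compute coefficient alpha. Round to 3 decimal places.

sum of item variances = 1.669 + 0.598 + 2.097 + 1.173 + 1.706 + 1.618 = 8.861
α = (k/(k−1))·(1 − sum of item variances/σ²_T) = (6/5)·(1 − 8.861/29.731) = 0.842

α = 0.842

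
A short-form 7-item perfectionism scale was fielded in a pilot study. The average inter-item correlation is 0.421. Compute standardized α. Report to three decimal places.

α = 0.836

Standardized α = k·r̄ / (1 + (k−1)·r̄) = 7 × 0.421 / (1 + 6 × 0.421)
  = 2.9470 / 3.5260 = 0.836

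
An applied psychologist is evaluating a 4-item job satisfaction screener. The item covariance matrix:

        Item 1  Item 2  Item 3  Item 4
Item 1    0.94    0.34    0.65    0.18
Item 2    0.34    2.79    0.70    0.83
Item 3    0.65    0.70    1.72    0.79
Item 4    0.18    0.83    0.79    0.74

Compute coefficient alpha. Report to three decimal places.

coefficient alpha = 0.707

Σσ²ᵢ = 0.94 + 2.79 + 1.72 + 0.74 = 6.19
Sum of the distinct covariances = 3.49
σ²_T = 6.19 + 2 × 3.49 = 13.17
α = (k/(k−1))·(1 − Σσ²ᵢ/σ²_T) = (4/3)·(1 − 6.19/13.17) = 0.707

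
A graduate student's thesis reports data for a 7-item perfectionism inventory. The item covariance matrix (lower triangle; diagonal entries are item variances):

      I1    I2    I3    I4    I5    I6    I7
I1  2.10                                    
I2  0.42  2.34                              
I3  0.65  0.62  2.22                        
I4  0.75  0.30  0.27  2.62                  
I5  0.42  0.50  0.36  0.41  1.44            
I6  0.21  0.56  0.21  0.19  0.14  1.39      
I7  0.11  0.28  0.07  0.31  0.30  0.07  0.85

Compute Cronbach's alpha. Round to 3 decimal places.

sum of item variances = 2.10 + 2.34 + 2.22 + 2.62 + 1.44 + 1.39 + 0.85 = 12.96
Sum of off-diagonal covariances = 7.15
σ²_T = 12.96 + 2 × 7.15 = 27.26
α = (k/(k−1))·(1 − sum of item variances/σ²_T) = (7/6)·(1 − 12.96/27.26) = 0.612

α = 0.612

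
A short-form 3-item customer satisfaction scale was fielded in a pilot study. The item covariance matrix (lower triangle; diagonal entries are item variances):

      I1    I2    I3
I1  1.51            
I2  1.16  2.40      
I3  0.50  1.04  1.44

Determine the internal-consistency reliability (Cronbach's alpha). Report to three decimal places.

sum of item variances = 1.51 + 2.40 + 1.44 = 5.35
Σ_{i<j} σ_ij = 2.70
total variance = 5.35 + 2 × 2.70 = 10.75
α = (k/(k−1))·(1 − sum of item variances/total variance) = (3/2)·(1 − 5.35/10.75) = 0.753

α = 0.753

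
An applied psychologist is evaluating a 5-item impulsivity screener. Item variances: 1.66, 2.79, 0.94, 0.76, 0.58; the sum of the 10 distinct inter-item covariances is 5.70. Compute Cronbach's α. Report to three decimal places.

Σσᵢ² = 1.66 + 2.79 + 0.94 + 0.76 + 0.58 = 6.73
Sum of distinct covariances = 5.70
total variance = Σσᵢ² + 2·Σcov = 6.73 + 2 × 5.70 = 18.13
α = (5/4)·(1 − 6.73/18.13) = 0.786

α = 0.786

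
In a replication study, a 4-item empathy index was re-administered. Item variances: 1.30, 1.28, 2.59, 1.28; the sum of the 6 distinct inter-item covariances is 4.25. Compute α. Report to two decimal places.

sum of item variances = 1.30 + 1.28 + 2.59 + 1.28 = 6.45
Sum of distinct covariances = 4.25
σ²_T = sum of item variances + 2·Σcov = 6.45 + 2 × 4.25 = 14.95
α = (4/3)·(1 − 6.45/14.95) = 0.76

α = 0.76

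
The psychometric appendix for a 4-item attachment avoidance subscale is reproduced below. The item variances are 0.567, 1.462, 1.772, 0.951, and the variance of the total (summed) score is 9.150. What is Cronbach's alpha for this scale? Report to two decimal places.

Σσ²ᵢ = 0.567 + 1.462 + 1.772 + 0.951 = 4.752
α = (k/(k−1))·(1 − Σσ²ᵢ/total variance) = (4/3)·(1 − 4.752/9.150) = 0.64

α = 0.64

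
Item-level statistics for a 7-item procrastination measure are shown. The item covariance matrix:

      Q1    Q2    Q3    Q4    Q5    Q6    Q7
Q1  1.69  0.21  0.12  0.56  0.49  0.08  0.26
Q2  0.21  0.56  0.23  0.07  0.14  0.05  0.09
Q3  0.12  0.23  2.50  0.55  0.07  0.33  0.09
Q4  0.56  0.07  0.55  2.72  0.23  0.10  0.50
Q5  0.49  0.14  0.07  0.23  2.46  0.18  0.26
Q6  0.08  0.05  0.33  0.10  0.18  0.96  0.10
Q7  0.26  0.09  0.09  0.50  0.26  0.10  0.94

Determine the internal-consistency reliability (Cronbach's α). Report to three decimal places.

Cronbach's α = 0.517

Σσᵢ² = 1.69 + 0.56 + 2.50 + 2.72 + 2.46 + 0.96 + 0.94 = 11.83
Σ_{i<j} σ_ij = 4.71
total variance = 11.83 + 2 × 4.71 = 21.25
α = (k/(k−1))·(1 − Σσᵢ²/total variance) = (7/6)·(1 − 11.83/21.25) = 0.517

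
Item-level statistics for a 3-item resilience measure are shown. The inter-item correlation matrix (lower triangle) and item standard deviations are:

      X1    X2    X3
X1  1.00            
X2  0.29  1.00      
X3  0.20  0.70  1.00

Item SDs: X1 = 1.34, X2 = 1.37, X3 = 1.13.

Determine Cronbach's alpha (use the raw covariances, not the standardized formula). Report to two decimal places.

α = 0.66

Σσ²ᵢ = 1.34² + 1.37² + 1.13² = 4.9494
Covariances σ_ij = r_ij · s_i · s_j:
  σ(X1,X2) = 0.29 × 1.34 × 1.37 = 0.5324
  σ(X1,X3) = 0.20 × 1.34 × 1.13 = 0.3028
  σ(X2,X3) = 0.70 × 1.37 × 1.13 = 1.0837
σ²_T = Σσ²ᵢ + 2·Σσ_ij = 4.9494 + 2 × 1.9189 = 8.7872
α = (3/2)·(1 − 4.9494/8.7872) = 0.66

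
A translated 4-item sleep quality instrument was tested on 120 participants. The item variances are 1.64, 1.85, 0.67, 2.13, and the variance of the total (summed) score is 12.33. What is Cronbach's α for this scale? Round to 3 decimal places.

Σσᵢ² = 1.64 + 1.85 + 0.67 + 2.13 = 6.29
α = (k/(k−1))·(1 − Σσᵢ²/total variance) = (4/3)·(1 − 6.29/12.33) = 0.653

Cronbach's α = 0.653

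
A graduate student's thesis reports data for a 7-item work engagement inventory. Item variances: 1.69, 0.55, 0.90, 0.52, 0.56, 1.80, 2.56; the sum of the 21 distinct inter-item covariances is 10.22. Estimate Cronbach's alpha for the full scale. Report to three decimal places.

ΣVar(i) = 1.69 + 0.55 + 0.90 + 0.52 + 0.56 + 1.80 + 2.56 = 8.58
Sum of distinct covariances = 10.22
σ²_T = ΣVar(i) + 2·Σcov = 8.58 + 2 × 10.22 = 29.02
α = (7/6)·(1 − 8.58/29.02) = 0.822

Cronbach's alpha = 0.822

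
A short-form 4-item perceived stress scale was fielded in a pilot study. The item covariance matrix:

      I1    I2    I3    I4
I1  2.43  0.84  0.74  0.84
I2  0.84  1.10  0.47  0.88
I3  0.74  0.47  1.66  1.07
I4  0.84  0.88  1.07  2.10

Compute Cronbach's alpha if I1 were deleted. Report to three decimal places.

Remaining items: I2, I3, I4 (k = 3).
Σσᵢ² = 1.10 + 1.66 + 2.10 = 4.86
Var(T) = 4.86 + 2 × 2.42 = 9.70
α (item deleted) = (3/2)·(1 − 4.86/9.70) = 0.748

Cronbach's alpha = 0.748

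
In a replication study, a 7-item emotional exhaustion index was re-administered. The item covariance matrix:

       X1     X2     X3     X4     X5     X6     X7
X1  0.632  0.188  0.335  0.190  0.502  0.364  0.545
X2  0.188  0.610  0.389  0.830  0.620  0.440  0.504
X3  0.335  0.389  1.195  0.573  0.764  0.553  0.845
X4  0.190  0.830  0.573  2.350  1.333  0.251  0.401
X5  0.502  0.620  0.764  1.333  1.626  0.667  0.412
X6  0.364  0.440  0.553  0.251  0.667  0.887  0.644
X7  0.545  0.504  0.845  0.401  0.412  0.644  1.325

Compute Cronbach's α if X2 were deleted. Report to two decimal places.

Cronbach's α = 0.81

Remaining items: X1, X3, X4, X5, X6, X7 (k = 6).
ΣVar(i) = 0.632 + 1.195 + 2.350 + 1.626 + 0.887 + 1.325 = 8.015
total variance = 8.015 + 2 × 8.379 = 24.773
α (item deleted) = (6/5)·(1 − 8.015/24.773) = 0.81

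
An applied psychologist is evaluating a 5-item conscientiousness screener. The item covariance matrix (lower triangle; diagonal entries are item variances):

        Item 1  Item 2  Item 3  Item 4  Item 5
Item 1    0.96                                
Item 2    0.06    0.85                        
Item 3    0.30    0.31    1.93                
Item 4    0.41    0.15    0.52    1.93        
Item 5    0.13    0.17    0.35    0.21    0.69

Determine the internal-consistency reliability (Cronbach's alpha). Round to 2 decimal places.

Cronbach's alpha = 0.56

Σσ²ᵢ = 0.96 + 0.85 + 1.93 + 1.93 + 0.69 = 6.36
Σ_{i<j} σ_ij = 2.61
σ²_total = 6.36 + 2 × 2.61 = 11.58
α = (k/(k−1))·(1 − Σσ²ᵢ/σ²_total) = (5/4)·(1 − 6.36/11.58) = 0.56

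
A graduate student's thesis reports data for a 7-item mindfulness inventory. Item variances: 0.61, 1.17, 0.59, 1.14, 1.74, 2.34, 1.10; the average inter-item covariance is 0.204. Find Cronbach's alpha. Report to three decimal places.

α = 0.579

ΣVar(i) = 0.61 + 1.17 + 0.59 + 1.14 + 1.74 + 2.34 + 1.10 = 8.69
Sum of the 21 distinct covariances = 21 × 0.204 = 4.284
Var(T) = ΣVar(i) + 2·Σcov = 8.69 + 2 × 4.284 = 17.258
α = (7/6)·(1 − 8.69/17.258) = 0.579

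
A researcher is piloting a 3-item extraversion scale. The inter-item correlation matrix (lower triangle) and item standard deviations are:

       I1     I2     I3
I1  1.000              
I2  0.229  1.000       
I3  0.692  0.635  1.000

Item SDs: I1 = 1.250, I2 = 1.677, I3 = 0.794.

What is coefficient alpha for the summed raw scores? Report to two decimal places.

coefficient alpha = 0.67

Σσ²ᵢ = 1.250² + 1.677² + 0.794² = 5.0053
Covariances σ_ij = r_ij · s_i · s_j:
  σ(I1,I2) = 0.229 × 1.250 × 1.677 = 0.4800
  σ(I1,I3) = 0.692 × 1.250 × 0.794 = 0.6868
  σ(I2,I3) = 0.635 × 1.677 × 0.794 = 0.8455
σ²_T = Σσ²ᵢ + 2·Σσ_ij = 5.0053 + 2 × 2.0123 = 9.0299
α = (3/2)·(1 − 5.0053/9.0299) = 0.67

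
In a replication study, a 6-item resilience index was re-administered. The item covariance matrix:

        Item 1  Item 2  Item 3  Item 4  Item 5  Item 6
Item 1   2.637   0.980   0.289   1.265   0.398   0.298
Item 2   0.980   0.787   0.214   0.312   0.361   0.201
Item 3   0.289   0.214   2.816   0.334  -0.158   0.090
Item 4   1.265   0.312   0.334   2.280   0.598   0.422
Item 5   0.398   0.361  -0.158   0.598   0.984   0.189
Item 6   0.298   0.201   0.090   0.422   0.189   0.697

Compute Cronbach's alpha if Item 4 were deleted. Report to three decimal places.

α = 0.524

Remaining items: Item 1, Item 2, Item 3, Item 5, Item 6 (k = 5).
sum of item variances = 2.637 + 0.787 + 2.816 + 0.984 + 0.697 = 7.921
Var(T) = 7.921 + 2 × 2.862 = 13.645
α (item deleted) = (5/4)·(1 − 7.921/13.645) = 0.524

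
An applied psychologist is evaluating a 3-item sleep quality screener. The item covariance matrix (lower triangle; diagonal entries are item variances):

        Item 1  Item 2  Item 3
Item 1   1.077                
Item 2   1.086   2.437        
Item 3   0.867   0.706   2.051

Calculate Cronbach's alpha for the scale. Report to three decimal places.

Σσᵢ² = 1.077 + 2.437 + 2.051 = 5.565
Σ_{i<j} σ_ij = 2.659
Var(T) = 5.565 + 2 × 2.659 = 10.883
α = (k/(k−1))·(1 − Σσᵢ²/Var(T)) = (3/2)·(1 − 5.565/10.883) = 0.733

α = 0.733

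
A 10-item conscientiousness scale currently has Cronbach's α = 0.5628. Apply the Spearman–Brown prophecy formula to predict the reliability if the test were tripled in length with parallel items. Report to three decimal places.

predicted reliability = 0.794

Length factor m = 3
α' = m·α / (1 + (m−1)·α)
   = 3 × 0.5628 / (1 + (3 − 1) × 0.5628)
   = 1.6884 / 2.1256 = 0.794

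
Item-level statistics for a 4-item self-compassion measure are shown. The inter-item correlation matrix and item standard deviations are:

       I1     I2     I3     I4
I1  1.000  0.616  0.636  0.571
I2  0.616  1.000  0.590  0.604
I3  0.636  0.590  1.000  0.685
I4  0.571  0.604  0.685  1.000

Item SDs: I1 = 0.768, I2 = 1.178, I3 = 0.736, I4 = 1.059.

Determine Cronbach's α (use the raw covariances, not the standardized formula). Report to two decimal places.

Cronbach's α = 0.85

Σσ²ᵢ = 0.768² + 1.178² + 0.736² + 1.059² = 3.6407
Covariances σ_ij = r_ij · s_i · s_j:
  σ(I1,I2) = 0.616 × 0.768 × 1.178 = 0.5573
  σ(I1,I3) = 0.636 × 0.768 × 0.736 = 0.3595
  σ(I1,I4) = 0.571 × 0.768 × 1.059 = 0.4644
  σ(I2,I3) = 0.590 × 1.178 × 0.736 = 0.5115
  σ(I2,I4) = 0.604 × 1.178 × 1.059 = 0.7535
  σ(I3,I4) = 0.685 × 0.736 × 1.059 = 0.5339
σ²_T = Σσ²ᵢ + 2·Σσ_ij = 3.6407 + 2 × 3.1801 = 10.0009
α = (4/3)·(1 − 3.6407/10.0009) = 0.85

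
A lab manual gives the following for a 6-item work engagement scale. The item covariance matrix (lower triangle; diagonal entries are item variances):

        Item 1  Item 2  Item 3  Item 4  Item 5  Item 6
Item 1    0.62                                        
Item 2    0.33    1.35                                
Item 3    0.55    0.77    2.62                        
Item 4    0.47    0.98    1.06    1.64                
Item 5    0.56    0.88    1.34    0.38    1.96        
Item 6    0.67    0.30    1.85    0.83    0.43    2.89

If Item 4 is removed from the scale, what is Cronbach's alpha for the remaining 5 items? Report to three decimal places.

Remaining items: Item 1, Item 2, Item 3, Item 5, Item 6 (k = 5).
sum of item variances = 0.62 + 1.35 + 2.62 + 1.96 + 2.89 = 9.44
σ²_T = 9.44 + 2 × 7.68 = 24.80
α (item deleted) = (5/4)·(1 − 9.44/24.80) = 0.774

Cronbach's alpha = 0.774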